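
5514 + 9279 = 14793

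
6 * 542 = 3252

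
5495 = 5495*1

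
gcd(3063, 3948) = 3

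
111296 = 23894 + 87402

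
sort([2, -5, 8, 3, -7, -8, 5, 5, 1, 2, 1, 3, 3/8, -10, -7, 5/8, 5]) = [-10, -8, -7, -7, -5, 3/8, 5/8, 1, 1, 2, 2, 3, 3, 5, 5, 5, 8]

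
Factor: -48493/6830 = -1*2^(-1)*5^(-1)*71^1 = -71/10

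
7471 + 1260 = 8731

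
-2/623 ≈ -0.00321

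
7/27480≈0.000255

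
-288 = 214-502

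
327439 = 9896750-9569311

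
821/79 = 10 + 31/79 ≈ 10.39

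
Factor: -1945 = -1 * 5^1 * 389^1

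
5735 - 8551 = -2816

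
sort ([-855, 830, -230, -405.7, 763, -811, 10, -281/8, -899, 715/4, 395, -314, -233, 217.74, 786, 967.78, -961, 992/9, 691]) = [-961, -899, -855, -811, -405.7, -314, -233, -230, -281/8, 10, 992/9, 715/4, 217.74, 395, 691, 763, 786, 830, 967.78]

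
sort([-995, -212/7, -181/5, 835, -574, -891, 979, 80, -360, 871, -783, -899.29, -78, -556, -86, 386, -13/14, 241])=[-995, -899.29, -891, -783, -574, -556, -360, -86, -78, -181/5, -212/7, -13/14, 80, 241, 386, 835, 871, 979]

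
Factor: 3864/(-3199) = -1 * 2^3 * 3^1 * 23^1 * 457^(-1) = -552/457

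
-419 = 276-695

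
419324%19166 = 16838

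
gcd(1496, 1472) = 8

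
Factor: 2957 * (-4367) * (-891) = 3^4 * 11^2 * 397^1 * 2957^1 = 11505678129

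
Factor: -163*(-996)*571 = 2^2*3^1*83^1*163^1*571^1 = 92700708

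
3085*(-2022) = -6237870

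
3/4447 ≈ 0.000675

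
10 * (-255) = -2550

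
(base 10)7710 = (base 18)15e6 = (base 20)j5a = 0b1111000011110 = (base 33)72l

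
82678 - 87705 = -5027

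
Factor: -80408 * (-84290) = 2^4 * 5^1 * 19^1 * 23^2 * 8429^1 = 6777590320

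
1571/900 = 1 + 671/900 ≈ 1.75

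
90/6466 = 45/3233 ≈ 0.0139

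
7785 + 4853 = 12638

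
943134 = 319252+623882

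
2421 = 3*807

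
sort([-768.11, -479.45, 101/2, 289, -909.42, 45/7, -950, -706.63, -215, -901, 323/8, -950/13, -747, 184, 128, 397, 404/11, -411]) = [-950, -909.42, -901, -768.11, -747, -706.63, -479.45, -411, -215, -950/13, 45/7, 404/11, 323/8, 101/2, 128, 184, 289, 397]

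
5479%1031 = 324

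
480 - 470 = 10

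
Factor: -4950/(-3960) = 2^(-2)*5^1 = 5/4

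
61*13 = 793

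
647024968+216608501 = 863633469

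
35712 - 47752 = -12040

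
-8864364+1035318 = -7829046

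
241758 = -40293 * (-6)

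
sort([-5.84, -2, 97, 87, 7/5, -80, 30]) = [-80, -5.84, -2, 7/5, 30, 87, 97]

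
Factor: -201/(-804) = 2^(-2) = 1/4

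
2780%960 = 860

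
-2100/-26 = 1050/13 ≈ 80.77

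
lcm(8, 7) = 56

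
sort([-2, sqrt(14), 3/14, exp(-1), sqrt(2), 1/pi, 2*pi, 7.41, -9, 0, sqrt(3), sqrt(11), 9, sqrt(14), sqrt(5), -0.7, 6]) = [-9, -2, -0.7, 0, 3/14, 1/pi, exp(-1), sqrt(2), sqrt(3), sqrt(5), sqrt(11), sqrt(14), sqrt(14), 6, 2*pi, 7.41, 9]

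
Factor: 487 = 487^1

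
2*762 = 1524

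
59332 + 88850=148182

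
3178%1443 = 292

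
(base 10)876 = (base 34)pq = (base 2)1101101100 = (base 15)3d6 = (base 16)36c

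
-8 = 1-9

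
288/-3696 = -6/77 ≈ -0.0779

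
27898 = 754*37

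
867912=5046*172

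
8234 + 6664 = 14898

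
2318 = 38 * 61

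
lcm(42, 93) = 1302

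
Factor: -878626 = -1*2^1*7^1*97^1*647^1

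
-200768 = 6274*(-32) 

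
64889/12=5407 + 5/12 ≈ 5407.42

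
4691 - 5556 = -865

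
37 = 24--13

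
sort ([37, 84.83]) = [37, 84.83]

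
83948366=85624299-1675933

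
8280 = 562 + 7718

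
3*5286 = 15858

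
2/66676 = 1/33338 ≈ 0.0000300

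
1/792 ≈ 0.00126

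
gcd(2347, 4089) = 1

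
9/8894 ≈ 0.00101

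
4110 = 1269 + 2841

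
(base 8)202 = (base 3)11211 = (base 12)aa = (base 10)130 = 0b10000010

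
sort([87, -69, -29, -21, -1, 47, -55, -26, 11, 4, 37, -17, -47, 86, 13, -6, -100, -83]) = [-100, -83, -69, -55, -47, -29, -26, -21, -17, -6, -1, 4, 11, 13, 37, 47, 86, 87]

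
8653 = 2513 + 6140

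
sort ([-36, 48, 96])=[-36, 48, 96]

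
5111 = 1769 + 3342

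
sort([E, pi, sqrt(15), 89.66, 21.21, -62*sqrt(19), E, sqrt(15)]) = [-62*sqrt(19), E, E, pi, sqrt(15), sqrt(15), 21.21, 89.66]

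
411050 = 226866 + 184184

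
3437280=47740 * 72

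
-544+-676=-1220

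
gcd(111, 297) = 3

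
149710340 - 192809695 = -43099355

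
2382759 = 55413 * 43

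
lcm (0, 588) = 0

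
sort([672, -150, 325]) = [-150, 325, 672]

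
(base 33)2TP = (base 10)3160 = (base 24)5BG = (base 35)2KA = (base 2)110001011000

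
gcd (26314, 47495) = 59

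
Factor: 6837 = 3^1*43^1*53^1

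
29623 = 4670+24953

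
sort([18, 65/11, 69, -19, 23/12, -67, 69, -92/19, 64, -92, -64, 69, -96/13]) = [-92, -67, -64, -19, -96/13, -92/19, 23/12, 65/11, 18, 64, 69, 69, 69]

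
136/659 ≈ 0.206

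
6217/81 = 76 + 61/81 ≈ 76.75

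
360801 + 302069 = 662870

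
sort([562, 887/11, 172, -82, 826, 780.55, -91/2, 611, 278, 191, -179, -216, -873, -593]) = [-873, -593, -216, -179, -82, -91/2, 887/11, 172, 191, 278, 562, 611, 780.55, 826]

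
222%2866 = 222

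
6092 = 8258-2166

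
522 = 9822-9300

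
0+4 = 4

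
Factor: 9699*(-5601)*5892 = -1*2^2*3^3*53^1*61^1*491^1*1867^1 = -320077591308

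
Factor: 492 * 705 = 2^2 * 3^2 * 5^1 * 41^1 * 47^1 = 346860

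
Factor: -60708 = -1*2^2*3^1*5059^1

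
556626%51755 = 39076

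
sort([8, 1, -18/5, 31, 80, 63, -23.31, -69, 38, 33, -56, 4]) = [-69, -56, -23.31, -18/5, 1, 4, 8, 31, 33, 38, 63, 80]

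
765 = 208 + 557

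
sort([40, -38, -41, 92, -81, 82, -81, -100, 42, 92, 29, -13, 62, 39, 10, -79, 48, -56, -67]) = [-100, -81, -81, -79, -67, -56, -41, -38, -13, 10, 29, 39, 40, 42, 48, 62, 82, 92, 92]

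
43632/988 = 10908/247 ≈ 44.16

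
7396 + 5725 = 13121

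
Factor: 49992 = 2^3*3^1*2083^1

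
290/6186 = 145/3093 ≈ 0.0469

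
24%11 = 2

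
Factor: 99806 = 2^1 * 7^1 * 7129^1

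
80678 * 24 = 1936272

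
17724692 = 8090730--9633962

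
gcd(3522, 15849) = 1761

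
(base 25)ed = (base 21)h6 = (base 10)363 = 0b101101011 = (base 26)dp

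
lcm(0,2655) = 0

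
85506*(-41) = -3505746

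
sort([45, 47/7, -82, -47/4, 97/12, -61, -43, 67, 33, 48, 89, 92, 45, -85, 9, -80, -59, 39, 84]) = [-85, -82, -80, -61, -59, -43, -47/4, 47/7, 97/12, 9, 33, 39, 45, 45, 48, 67, 84, 89, 92]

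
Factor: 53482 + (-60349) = -1 * 3^2 * 7^1 * 109^1 = -6867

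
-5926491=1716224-7642715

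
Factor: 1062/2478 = 3^1 * 7^(-1) = 3/7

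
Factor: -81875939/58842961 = -1*4493^1*18223^1*58842961^(-1)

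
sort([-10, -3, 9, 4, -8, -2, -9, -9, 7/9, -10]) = [-10, -10, -9, -9, -8, -3, -2, 7/9, 4, 9]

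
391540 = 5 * 78308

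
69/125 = 0.552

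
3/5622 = 1/1874 ≈ 0.000534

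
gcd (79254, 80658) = 18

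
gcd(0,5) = 5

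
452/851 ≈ 0.531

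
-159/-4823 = 3/91 ≈ 0.0330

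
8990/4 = 4495/2 = 2247.50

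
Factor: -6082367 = -1*6082367^1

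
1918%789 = 340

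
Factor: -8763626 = -1*2^1*29^1*61^1*2477^1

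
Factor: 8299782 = 2^1 * 3^2 * 61^1 * 7559^1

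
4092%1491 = 1110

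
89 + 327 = 416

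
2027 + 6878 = 8905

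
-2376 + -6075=-8451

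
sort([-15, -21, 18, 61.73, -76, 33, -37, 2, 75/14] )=[-76, -37, -21, -15, 2, 75/14, 18, 33, 61.73] 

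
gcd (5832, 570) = 6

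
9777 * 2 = 19554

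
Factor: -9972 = -1 * 2^2 * 3^2 * 277^1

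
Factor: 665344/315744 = 2^3*3^(-1)*11^(-1)*13^(-1)*113^1 = 904/429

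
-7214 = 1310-8524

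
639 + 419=1058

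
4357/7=622 + 3/7≈622.43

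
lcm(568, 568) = 568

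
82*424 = 34768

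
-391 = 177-568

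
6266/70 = 3133/35 ≈ 89.51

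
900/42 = 21 + 3/7 ≈ 21.43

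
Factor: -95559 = -1*3^1*53^1*601^1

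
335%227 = 108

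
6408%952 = 696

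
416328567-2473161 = 413855406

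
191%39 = 35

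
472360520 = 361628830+110731690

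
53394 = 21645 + 31749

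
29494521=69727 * 423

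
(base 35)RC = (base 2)1110111101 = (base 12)679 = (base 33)T0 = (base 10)957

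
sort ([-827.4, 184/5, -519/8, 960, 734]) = [-827.4, -519/8, 184/5, 734, 960]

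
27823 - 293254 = -265431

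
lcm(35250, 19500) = 916500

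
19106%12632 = 6474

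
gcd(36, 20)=4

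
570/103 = 5 + 55/103 ≈ 5.53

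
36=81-45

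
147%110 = 37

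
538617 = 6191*87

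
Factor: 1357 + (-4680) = -1*3323^1 = -3323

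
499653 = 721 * 693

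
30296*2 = 60592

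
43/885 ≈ 0.0486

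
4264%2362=1902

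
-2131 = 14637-16768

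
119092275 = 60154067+58938208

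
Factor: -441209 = -1*23^1*19183^1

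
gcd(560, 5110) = 70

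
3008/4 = 752 = 752.00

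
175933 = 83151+92782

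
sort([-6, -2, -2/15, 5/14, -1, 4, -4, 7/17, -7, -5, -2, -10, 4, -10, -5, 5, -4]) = [-10, -10, -7, -6, -5, -5, -4, -4, -2, -2, -1, -2/15, 5/14, 7/17, 4, 4, 5]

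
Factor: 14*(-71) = -1*2^1*7^1*71^1 = -994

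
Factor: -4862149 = -1 * 41^1 * 118589^1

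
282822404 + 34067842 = 316890246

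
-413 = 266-679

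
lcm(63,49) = 441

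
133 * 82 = 10906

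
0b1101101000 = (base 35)ow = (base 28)134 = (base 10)872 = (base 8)1550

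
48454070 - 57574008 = -9119938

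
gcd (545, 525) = 5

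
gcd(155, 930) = 155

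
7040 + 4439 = 11479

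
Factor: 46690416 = 2^4*3^2*324239^1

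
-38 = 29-67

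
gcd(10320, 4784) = 16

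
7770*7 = 54390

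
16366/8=2045 + 3/4=2045.75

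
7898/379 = 20 + 318/379 ≈ 20.84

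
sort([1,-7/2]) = [-7/2,1]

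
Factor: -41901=-1*3^1*13967^1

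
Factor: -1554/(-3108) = 2^(-1) = 1/2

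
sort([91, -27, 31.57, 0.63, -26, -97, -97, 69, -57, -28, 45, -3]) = [-97, -97, -57, -28, -27, -26, -3, 0.63, 31.57, 45, 69, 91]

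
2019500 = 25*80780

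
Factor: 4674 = 2^1*3^1*19^1*41^1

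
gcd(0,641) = 641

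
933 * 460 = 429180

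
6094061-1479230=4614831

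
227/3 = 75 + 2/3 ≈ 75.67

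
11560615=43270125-31709510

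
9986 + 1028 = 11014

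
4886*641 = 3131926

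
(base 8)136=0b1011110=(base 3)10111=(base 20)4e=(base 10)94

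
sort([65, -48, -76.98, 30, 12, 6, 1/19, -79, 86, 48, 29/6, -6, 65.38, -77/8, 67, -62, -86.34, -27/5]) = [-86.34, -79, -76.98, -62, -48, -77/8, -6, -27/5, 1/19, 29/6, 6, 12, 30, 48, 65, 65.38, 67, 86]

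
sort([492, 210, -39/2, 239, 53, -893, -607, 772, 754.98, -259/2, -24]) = [-893, -607, -259/2, -24, -39/2, 53, 210, 239, 492, 754.98, 772]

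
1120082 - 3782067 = -2661985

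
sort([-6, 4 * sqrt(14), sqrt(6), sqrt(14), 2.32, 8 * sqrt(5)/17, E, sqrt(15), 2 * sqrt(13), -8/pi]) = [-6, -8/pi, 8 * sqrt(5)/17, 2.32, sqrt(6), E, sqrt(14), sqrt(15), 2 * sqrt(13), 4 * sqrt(14)]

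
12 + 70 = 82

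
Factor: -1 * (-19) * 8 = 2^3 * 19^1 = 152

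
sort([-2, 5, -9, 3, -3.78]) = [-9, -3.78, -2, 3, 5]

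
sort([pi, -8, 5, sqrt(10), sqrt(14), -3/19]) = [-8, -3/19, pi, sqrt(10), sqrt(14), 5]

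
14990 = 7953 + 7037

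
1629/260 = 6 + 69/260 ≈ 6.27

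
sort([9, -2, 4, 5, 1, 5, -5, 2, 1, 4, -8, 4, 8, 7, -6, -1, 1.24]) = [-8, -6, -5, -2, -1, 1, 1, 1.24, 2, 4, 4, 4, 5, 5, 7, 8, 9]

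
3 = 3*1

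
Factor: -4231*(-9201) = 3^1*3067^1*4231^1 = 38929431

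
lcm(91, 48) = 4368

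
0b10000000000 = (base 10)1024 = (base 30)144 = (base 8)2000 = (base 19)2fh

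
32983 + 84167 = 117150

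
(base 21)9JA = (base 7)15523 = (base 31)4H7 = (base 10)4378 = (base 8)10432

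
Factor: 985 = 5^1*197^1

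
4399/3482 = 1+917/3482 ≈ 1.26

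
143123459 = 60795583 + 82327876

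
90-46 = 44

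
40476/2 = 20238 = 20238.00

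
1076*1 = 1076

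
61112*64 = 3911168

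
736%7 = 1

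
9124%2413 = 1885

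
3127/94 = 33 + 25/94≈33.27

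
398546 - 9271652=-8873106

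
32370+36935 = 69305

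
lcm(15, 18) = 90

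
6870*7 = 48090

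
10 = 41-31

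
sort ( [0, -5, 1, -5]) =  [-5, -5, 0, 1]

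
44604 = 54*826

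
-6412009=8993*(-713)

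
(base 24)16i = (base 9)1010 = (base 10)738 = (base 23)192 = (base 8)1342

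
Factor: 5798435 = 5^1*281^1*4127^1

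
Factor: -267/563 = -1*3^1*89^1*563^(-1)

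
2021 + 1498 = 3519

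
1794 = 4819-3025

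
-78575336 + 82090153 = 3514817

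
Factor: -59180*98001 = -1*2^2*3^2*5^1*11^1*269^1*10889^1 = -5799699180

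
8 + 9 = 17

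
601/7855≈0.0765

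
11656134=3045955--8610179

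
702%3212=702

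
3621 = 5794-2173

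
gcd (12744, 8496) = 4248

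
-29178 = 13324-42502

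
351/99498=117/33166 ≈ 0.00353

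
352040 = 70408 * 5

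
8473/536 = 15 + 433/536 ≈ 15.81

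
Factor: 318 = 2^1*3^1*53^1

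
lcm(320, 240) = 960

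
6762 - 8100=-1338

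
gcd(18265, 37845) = 5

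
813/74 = 10 + 73/74 ≈ 10.99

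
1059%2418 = 1059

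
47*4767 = 224049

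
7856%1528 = 216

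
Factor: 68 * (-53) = -1 * 2^2 * 17^1 * 53^1 = -3604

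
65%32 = 1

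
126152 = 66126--60026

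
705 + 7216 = 7921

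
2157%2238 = 2157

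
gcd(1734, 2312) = 578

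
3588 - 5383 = -1795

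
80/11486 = 40/5743 ≈ 0.00697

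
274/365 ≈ 0.751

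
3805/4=951 + 1/4=951.25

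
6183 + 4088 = 10271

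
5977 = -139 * (-43) 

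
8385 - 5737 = 2648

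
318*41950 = 13340100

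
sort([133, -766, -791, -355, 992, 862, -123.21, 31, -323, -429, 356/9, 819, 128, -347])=[-791, -766, -429, -355, -347, -323, -123.21, 31, 356/9, 128, 133, 819, 862, 992]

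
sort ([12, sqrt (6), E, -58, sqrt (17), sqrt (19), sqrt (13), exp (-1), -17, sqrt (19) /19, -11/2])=[-58, -17, -11/2, sqrt (19) /19, exp (-1), sqrt (6), E, sqrt (13), sqrt (17), sqrt (19), 12]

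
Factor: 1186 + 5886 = 2^5*13^1*17^1 = 7072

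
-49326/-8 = 24663/4 = 6165.75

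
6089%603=59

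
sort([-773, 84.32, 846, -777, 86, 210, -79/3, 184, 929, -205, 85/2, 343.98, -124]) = [-777, -773, -205, -124, -79/3, 85/2, 84.32, 86, 184, 210, 343.98, 846, 929]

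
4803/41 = 117 + 6/41≈117.15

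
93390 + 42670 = 136060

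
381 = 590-209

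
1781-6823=-5042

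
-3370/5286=-1685/2643 ≈ -0.638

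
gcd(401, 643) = 1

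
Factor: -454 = -1 * 2^1 * 227^1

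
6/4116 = 1/686 ≈ 0.00146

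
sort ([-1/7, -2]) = [-2, -1/7]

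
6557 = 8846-2289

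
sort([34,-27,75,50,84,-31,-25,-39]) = [-39,-31,-27,-25,34,50,75,84]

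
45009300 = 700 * 64299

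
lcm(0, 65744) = 0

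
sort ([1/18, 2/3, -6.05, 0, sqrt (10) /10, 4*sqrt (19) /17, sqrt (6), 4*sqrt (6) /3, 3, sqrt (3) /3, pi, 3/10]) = [-6.05, 0, 1/18, 3/10, sqrt (10) /10, sqrt (3) /3, 2/3, 4*sqrt (19) /17, sqrt (6), 3, pi, 4*sqrt (6) /3]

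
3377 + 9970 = 13347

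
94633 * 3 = 283899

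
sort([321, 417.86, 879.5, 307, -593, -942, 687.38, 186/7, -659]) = [-942, -659, -593, 186/7, 307, 321, 417.86, 687.38, 879.5]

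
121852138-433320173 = -311468035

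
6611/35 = 188 + 31/35 ≈ 188.89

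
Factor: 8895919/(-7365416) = -1*2^(-3)*920677^(-1)*8895919^1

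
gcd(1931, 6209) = 1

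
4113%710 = 563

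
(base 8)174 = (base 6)324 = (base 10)124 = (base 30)44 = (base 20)64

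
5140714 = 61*84274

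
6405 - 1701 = 4704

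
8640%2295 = 1755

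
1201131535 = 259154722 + 941976813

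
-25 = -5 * 5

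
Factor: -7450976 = -1 * 2^5 * 13^1 * 17911^1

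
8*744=5952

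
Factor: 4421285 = 5^1*11^1*80387^1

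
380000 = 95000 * 4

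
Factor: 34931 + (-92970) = -1 * 127^1 * 457^1 = -58039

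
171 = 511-340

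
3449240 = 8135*424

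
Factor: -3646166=-1 * 2^1 * 47^1 * 79^1 * 491^1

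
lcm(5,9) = 45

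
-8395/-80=104 + 15/16 ≈ 104.94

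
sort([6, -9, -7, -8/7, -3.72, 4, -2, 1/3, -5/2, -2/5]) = [-9, -7, -3.72, -5/2, -2, -8/7, -2/5, 1/3, 4, 6]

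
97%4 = 1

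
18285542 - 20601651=-2316109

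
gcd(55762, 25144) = 14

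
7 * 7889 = 55223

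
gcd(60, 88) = 4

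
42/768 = 7/128 ≈ 0.0547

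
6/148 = 3/74 ≈ 0.0405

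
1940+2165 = 4105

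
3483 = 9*387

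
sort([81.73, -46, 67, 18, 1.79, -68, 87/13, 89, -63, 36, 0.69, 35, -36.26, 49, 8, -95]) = [-95, -68, -63, -46, -36.26, 0.69, 1.79, 87/13, 8, 18, 35, 36, 49, 67, 81.73, 89]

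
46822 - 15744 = 31078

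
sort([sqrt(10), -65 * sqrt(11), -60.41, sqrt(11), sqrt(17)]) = [-65 * sqrt(11), -60.41, sqrt(10), sqrt(11), sqrt(17)]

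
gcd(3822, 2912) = 182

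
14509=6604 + 7905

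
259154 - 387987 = -128833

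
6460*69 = 445740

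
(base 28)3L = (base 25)45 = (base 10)105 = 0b1101001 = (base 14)77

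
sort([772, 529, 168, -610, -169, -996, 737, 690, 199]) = [-996, -610, -169, 168, 199, 529, 690, 737, 772]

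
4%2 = 0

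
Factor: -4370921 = -1*17^1*37^1*6949^1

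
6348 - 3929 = 2419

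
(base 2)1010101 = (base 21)41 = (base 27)34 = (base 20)45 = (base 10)85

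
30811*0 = 0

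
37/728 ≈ 0.0508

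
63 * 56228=3542364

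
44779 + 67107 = 111886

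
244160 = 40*6104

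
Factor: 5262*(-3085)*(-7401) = 2^1*3^2*5^1*617^1*877^1*2467^1 = 120142431270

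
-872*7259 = -6329848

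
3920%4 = 0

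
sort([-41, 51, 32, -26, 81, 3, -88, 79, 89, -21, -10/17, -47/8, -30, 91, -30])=[-88, -41, -30, -30, -26, -21, -47/8, -10/17, 3, 32, 51, 79, 81, 89, 91]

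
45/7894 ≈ 0.00570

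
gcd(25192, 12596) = 12596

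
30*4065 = 121950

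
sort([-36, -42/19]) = [-36, -42/19]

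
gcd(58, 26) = 2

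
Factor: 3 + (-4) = -1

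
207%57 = 36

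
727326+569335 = 1296661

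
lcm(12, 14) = 84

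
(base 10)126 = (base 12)a6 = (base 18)70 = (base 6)330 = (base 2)1111110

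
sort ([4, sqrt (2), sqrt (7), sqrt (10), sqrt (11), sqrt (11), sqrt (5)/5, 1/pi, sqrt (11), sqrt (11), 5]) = [1/pi, sqrt (5)/5, sqrt (2), sqrt (7), sqrt (10), sqrt (11), sqrt (11), sqrt (11), sqrt (11), 4, 5]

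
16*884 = 14144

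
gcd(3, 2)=1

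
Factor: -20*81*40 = -1*2^5*3^4*5^2 = -64800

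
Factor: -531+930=3^1 * 7^1 * 19^1=399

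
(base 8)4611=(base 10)2441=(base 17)87a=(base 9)3312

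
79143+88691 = 167834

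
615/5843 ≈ 0.105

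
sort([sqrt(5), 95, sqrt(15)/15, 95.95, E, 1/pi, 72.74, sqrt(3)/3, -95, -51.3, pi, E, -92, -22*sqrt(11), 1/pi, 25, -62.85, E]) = [-95, -92, -22*sqrt(11), -62.85, -51.3, sqrt(15)/15, 1/pi, 1/pi, sqrt(3)/3, sqrt(5), E, E, E, pi, 25, 72.74, 95, 95.95]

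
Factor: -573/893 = -1*3^1*19^(-1)*47^(-1)*191^1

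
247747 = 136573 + 111174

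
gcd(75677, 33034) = 1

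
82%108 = 82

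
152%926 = 152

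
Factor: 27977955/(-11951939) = -1 * 3^1 * 5^1 * 61^1 * 157^(-1) * 269^(-1) * 283^(-1) * 30577^1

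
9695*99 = 959805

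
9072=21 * 432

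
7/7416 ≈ 0.000944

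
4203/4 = 1050+3/4 = 1050.75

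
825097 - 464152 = 360945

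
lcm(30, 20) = 60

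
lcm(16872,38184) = 725496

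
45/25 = 1 + 4/5 = 1.80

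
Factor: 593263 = 11^2 * 4903^1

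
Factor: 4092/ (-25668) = -1*3^ (-1)*11^1*23^ (-1) = -11/69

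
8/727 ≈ 0.0110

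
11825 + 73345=85170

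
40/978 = 20/489 ≈ 0.0409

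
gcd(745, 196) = 1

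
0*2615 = 0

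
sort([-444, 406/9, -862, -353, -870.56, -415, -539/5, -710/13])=[-870.56, -862, -444, -415, -353, -539/5, -710/13, 406/9]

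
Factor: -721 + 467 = -1 * 2^1 * 127^1 = -254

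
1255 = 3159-1904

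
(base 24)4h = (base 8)161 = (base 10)113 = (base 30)3n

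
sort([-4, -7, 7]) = [-7, -4, 7]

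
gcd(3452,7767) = 863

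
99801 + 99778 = 199579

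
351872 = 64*5498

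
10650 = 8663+1987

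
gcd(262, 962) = 2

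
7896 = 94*84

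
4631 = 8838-4207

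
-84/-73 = 1+11/73 ≈ 1.15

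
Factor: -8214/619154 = -1 * 3^1 * 37^2 * 309577^(-1) = -4107/309577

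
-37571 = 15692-53263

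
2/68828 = 1/34414 ≈ 0.0000291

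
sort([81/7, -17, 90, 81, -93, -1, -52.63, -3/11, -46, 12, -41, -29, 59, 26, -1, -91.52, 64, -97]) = [-97, -93, -91.52, -52.63, -46, -41, -29, -17, -1, -1, -3/11, 81/7, 12, 26, 59, 64, 81, 90]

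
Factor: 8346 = 2^1 * 3^1 * 13^1 * 107^1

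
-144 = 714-858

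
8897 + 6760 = 15657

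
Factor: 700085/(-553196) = -1*2^(-2)*5^1*7^(-1)*23^(-1)*163^1 = -815/644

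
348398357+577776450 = 926174807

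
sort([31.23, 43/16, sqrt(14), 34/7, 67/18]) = [43/16, 67/18, sqrt(14), 34/7, 31.23]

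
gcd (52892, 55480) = 4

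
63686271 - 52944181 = 10742090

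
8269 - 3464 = 4805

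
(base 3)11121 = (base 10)124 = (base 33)3p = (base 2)1111100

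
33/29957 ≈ 0.00110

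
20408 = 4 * 5102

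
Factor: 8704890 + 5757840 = 2^1 * 3^2 * 5^1 * 160697^1 = 14462730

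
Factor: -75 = -1*3^1*5^2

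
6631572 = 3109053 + 3522519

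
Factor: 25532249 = 17^1*1501897^1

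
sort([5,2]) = [2,5]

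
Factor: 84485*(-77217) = -1*3^1*5^1*7^1*61^1*277^1*3677^1 = -6523678245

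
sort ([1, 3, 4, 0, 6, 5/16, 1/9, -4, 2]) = [-4, 0, 1/9, 5/16, 1, 2, 3, 4, 6]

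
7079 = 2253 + 4826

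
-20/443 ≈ -0.0451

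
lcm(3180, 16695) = 66780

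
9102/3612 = 2 + 313/602 ≈ 2.52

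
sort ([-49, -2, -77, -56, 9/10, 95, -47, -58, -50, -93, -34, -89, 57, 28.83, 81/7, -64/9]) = [-93, -89, -77, -58, -56, -50, -49, -47, -34, -64/9, -2, 9/10, 81/7, 28.83, 57, 95]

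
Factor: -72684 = -1 * 2^2 * 3^3 * 673^1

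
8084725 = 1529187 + 6555538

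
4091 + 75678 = 79769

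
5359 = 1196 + 4163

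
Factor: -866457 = -1 * 3^4 * 19^1 * 563^1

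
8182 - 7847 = 335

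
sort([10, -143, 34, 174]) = [-143, 10, 34, 174]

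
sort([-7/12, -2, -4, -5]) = [-5, -4, -2, -7/12]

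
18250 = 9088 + 9162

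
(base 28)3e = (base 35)2s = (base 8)142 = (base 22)4a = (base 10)98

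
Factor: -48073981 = -1*449^1*107069^1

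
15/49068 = 5/16356 ≈ 0.000306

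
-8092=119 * (-68)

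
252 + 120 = 372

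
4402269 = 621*7089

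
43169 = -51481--94650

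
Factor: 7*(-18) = -1*2^1*3^2*7^1 = -126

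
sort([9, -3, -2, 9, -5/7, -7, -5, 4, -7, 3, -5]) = [-7, -7, -5, -5, -3, -2, -5/7, 3, 4, 9, 9]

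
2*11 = 22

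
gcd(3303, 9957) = 3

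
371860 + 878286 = 1250146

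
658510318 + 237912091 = 896422409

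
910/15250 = 91/1525 ≈ 0.0597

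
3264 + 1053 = 4317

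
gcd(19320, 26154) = 6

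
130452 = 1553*84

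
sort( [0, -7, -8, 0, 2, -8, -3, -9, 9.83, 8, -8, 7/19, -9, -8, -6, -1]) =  [-9, -9, -8, -8, -8, -8, -7, -6, -3, -1, 0, 0, 7/19, 2, 8, 9.83]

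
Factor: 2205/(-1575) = -1*5^(-1)*7^1 = -7/5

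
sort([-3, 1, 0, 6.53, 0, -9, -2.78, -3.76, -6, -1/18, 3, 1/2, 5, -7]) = [-9, -7, -6, -3.76, -3, -2.78, -1/18, 0, 0, 1/2, 1, 3, 5, 6.53]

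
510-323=187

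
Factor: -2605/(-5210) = 2^(-1) = 1/2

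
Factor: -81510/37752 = -1*2^(-2)*5^1*11^(-1)*19^1 = -95/44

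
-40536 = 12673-53209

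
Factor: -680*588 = -1*2^5*3^1*5^1*7^2*17^1 = -399840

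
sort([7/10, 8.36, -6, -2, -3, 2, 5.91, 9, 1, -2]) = [-6, -3, -2, -2, 7/10, 1, 2, 5.91, 8.36, 9]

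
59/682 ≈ 0.0865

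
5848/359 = 16 + 104/359 ≈ 16.29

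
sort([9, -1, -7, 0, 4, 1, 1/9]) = [-7, -1, 0, 1/9, 1, 4, 9]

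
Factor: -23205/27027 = -1 * 3^(-2) * 5^1 * 11^(-1) * 17^1 = -85/99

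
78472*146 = 11456912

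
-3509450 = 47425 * (-74)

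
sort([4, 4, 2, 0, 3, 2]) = [0, 2, 2, 3, 4, 4]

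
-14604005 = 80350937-94954942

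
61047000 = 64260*950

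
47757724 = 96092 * 497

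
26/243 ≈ 0.107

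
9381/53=177=177.00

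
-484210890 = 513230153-997441043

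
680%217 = 29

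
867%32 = 3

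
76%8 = 4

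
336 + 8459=8795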